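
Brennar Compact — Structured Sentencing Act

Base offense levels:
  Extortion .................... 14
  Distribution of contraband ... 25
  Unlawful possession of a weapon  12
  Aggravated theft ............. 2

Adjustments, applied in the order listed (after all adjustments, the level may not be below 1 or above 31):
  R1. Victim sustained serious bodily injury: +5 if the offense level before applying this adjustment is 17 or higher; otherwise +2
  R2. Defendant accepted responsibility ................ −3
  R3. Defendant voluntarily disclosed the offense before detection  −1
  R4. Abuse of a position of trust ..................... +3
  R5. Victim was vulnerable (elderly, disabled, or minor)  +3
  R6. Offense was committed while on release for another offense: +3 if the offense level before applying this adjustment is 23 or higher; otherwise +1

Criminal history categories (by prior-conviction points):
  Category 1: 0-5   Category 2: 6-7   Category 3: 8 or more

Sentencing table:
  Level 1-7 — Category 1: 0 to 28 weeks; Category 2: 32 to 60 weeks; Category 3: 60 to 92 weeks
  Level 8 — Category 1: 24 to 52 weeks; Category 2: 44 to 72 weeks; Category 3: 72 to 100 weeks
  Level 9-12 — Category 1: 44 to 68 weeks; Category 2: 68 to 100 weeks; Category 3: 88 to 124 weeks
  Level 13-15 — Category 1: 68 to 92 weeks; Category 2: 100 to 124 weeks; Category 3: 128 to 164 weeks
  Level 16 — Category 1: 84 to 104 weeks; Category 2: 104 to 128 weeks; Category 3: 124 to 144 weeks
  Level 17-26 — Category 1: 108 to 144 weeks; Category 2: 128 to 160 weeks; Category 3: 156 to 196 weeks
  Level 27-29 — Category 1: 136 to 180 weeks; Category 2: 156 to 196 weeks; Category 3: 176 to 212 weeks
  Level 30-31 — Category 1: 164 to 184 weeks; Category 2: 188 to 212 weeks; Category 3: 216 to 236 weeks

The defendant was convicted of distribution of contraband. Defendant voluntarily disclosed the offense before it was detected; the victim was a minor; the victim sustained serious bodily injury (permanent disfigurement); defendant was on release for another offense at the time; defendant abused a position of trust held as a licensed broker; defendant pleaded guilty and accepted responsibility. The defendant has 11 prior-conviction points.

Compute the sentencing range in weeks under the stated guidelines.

216-236 weeks

Base offense level for distribution of contraband: 25.
R1 applies (level before this adjustment is 25 ≥ 17, so +5): 25 + 5 = 30.
R2 applies: 30 − 3 = 27.
R3 applies: 27 − 1 = 26.
R4 applies: 26 + 3 = 29.
R5 applies: 29 + 3 = 32.
R6 applies (level before this adjustment is 32 ≥ 23, so +3): 32 + 3 = 35.
Level 35 exceeds the maximum of 31; capped at 31.
Final offense level: 31.
Criminal history: 11 prior points → Category 3 (8+).
Level 31 falls in the 30-31 band.
Grid: Level 30-31 × Category 3 = 216-236 weeks.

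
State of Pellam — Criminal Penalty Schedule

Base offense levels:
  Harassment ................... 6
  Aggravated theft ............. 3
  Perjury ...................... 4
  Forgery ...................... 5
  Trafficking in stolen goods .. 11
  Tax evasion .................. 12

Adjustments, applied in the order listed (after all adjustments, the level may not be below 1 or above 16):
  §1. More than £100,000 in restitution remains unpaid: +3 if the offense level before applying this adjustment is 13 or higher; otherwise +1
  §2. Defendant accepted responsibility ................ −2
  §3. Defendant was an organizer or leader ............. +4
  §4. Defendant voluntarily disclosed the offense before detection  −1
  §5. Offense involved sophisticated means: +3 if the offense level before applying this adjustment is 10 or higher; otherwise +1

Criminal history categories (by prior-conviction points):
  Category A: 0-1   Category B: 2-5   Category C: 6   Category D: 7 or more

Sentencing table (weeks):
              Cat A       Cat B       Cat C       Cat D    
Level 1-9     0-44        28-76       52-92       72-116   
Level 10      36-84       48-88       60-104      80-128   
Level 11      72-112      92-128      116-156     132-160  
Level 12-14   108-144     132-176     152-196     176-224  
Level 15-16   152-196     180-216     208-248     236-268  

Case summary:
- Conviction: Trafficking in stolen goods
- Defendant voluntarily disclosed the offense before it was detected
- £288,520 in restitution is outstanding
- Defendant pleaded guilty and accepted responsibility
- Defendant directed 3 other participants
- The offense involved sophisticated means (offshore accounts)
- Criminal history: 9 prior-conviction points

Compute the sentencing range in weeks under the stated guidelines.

Base offense level for trafficking in stolen goods: 11.
§1 applies (level before this adjustment is 11 < 13, so +1): 11 + 1 = 12.
§2 applies: 12 − 2 = 10.
§3 applies: 10 + 4 = 14.
§4 applies: 14 − 1 = 13.
§5 applies (level before this adjustment is 13 ≥ 10, so +3): 13 + 3 = 16.
Final offense level: 16.
Criminal history: 9 prior points → Category D (7+).
Level 16 falls in the 15-16 band.
Grid: Level 15-16 × Category D = 236-268 weeks.

236-268 weeks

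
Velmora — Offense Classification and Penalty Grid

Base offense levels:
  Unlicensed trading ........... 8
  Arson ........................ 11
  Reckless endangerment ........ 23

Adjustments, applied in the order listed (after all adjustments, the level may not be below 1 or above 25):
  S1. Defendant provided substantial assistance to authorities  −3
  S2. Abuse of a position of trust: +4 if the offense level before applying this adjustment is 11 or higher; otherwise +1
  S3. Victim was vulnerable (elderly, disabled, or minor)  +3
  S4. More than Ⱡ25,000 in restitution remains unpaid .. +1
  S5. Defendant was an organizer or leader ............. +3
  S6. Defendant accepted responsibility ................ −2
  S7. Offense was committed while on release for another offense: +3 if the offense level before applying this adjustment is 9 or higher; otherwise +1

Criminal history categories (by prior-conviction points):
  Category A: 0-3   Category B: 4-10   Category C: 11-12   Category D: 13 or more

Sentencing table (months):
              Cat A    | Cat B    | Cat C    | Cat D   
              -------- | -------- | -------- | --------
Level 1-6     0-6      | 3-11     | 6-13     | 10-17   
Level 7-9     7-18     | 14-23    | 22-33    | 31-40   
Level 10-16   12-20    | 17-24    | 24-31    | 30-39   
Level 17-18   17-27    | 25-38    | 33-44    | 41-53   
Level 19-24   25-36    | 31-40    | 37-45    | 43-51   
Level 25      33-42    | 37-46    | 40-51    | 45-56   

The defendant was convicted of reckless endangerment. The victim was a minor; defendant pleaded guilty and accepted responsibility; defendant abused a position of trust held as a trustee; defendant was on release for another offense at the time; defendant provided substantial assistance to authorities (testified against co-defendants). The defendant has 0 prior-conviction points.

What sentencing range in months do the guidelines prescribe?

33-42 months

Base offense level for reckless endangerment: 23.
S1 applies: 23 − 3 = 20.
S2 applies (level before this adjustment is 20 ≥ 11, so +4): 20 + 4 = 24.
S3 applies: 24 + 3 = 27.
S4 does not apply.
S5 does not apply.
S6 applies: 27 − 2 = 25.
S7 applies (level before this adjustment is 25 ≥ 9, so +3): 25 + 3 = 28.
Level 28 exceeds the maximum of 25; capped at 25.
Final offense level: 25.
Criminal history: 0 prior points → Category A (0-3).
Level 25 falls in the 25 band.
Grid: Level 25 × Category A = 33-42 months.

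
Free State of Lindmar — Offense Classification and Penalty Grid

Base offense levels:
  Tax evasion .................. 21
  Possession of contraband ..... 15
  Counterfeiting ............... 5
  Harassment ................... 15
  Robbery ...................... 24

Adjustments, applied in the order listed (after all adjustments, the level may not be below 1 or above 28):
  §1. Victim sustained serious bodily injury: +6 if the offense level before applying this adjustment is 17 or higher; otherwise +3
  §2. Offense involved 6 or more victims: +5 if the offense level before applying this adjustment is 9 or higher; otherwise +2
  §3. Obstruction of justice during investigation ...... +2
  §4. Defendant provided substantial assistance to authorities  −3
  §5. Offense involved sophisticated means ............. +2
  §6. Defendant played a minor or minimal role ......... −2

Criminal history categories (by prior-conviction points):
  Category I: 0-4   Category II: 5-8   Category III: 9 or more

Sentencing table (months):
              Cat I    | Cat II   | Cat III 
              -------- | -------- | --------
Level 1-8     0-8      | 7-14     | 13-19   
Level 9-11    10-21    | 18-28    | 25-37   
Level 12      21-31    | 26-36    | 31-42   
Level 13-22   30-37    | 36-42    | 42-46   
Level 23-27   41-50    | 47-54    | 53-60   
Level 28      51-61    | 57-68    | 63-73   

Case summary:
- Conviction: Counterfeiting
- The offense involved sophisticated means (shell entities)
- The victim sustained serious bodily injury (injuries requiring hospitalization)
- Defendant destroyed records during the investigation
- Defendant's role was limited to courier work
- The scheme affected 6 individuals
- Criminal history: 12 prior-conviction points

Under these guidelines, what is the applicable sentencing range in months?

Base offense level for counterfeiting: 5.
§1 applies (level before this adjustment is 5 < 17, so +3): 5 + 3 = 8.
§2 applies (level before this adjustment is 8 < 9, so +2): 8 + 2 = 10.
§3 applies: 10 + 2 = 12.
§5 applies: 12 + 2 = 14.
§6 applies: 14 − 2 = 12.
Final offense level: 12.
Criminal history: 12 prior points → Category III (9+).
Level 12 falls in the 12 band.
Grid: Level 12 × Category III = 31-42 months.

31-42 months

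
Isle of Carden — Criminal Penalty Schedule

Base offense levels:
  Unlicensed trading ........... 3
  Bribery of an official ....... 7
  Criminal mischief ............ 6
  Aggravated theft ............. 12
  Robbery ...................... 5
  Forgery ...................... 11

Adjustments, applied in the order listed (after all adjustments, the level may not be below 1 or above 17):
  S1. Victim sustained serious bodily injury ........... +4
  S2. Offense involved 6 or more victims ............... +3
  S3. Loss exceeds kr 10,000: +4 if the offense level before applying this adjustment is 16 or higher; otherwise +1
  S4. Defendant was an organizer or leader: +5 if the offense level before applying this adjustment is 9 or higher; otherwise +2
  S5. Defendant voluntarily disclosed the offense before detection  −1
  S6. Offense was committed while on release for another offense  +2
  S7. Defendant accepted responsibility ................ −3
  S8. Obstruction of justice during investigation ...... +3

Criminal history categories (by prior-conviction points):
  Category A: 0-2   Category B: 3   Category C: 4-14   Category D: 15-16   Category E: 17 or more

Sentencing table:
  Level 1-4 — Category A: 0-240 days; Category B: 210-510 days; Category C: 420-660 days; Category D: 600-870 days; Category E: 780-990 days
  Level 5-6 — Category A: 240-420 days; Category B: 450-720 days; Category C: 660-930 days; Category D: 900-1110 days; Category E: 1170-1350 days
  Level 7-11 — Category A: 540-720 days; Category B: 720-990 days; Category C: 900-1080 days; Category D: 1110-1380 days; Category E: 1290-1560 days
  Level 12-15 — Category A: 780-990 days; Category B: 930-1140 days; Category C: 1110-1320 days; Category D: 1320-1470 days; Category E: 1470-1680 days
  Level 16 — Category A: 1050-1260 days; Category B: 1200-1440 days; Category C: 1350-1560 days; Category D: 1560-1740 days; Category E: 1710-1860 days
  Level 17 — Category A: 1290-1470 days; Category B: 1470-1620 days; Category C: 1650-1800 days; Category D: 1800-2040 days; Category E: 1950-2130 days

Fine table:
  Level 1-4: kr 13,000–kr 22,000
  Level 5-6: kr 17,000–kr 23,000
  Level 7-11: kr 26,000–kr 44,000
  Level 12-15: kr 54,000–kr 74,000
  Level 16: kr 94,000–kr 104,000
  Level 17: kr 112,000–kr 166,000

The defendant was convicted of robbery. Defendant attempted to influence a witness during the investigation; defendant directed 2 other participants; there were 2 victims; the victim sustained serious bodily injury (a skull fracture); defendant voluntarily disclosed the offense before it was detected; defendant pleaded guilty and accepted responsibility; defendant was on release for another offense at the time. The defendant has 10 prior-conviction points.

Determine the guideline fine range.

Base offense level for robbery: 5.
S1 applies: 5 + 4 = 9.
S4 applies (level before this adjustment is 9 ≥ 9, so +5): 9 + 5 = 14.
S5 applies: 14 − 1 = 13.
S6 applies: 13 + 2 = 15.
S7 applies: 15 − 3 = 12.
S8 applies: 12 + 3 = 15.
Final offense level: 15.
Level 15 falls in the 12-15 band.
Fine table: Level 12-15 → kr 54,000–kr 74,000.

kr 54,000–kr 74,000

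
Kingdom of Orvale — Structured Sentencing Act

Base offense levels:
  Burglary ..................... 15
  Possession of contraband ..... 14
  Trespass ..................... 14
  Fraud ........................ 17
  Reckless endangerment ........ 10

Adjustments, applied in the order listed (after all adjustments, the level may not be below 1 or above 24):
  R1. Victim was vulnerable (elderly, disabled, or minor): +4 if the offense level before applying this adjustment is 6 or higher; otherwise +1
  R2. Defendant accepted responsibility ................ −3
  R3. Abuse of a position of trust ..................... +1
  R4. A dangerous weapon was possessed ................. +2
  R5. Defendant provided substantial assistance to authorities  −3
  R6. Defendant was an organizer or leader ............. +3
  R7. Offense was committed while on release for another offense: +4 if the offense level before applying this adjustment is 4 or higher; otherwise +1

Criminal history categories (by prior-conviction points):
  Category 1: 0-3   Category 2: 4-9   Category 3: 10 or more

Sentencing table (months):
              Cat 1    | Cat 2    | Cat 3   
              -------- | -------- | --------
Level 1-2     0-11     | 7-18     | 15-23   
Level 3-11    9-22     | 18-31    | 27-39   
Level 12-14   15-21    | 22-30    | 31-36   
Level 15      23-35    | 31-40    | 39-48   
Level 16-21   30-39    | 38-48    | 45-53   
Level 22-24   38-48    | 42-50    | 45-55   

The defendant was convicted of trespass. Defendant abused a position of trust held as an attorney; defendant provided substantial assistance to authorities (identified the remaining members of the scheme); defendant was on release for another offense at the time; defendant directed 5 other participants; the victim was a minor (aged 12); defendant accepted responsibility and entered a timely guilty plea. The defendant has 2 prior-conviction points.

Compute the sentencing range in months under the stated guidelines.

30-39 months

Base offense level for trespass: 14.
R1 applies (level before this adjustment is 14 ≥ 6, so +4): 14 + 4 = 18.
R2 applies: 18 − 3 = 15.
R3 applies: 15 + 1 = 16.
R4 does not apply.
R5 applies: 16 − 3 = 13.
R6 applies: 13 + 3 = 16.
R7 applies (level before this adjustment is 16 ≥ 4, so +4): 16 + 4 = 20.
Final offense level: 20.
Criminal history: 2 prior points → Category 1 (0-3).
Level 20 falls in the 16-21 band.
Grid: Level 16-21 × Category 1 = 30-39 months.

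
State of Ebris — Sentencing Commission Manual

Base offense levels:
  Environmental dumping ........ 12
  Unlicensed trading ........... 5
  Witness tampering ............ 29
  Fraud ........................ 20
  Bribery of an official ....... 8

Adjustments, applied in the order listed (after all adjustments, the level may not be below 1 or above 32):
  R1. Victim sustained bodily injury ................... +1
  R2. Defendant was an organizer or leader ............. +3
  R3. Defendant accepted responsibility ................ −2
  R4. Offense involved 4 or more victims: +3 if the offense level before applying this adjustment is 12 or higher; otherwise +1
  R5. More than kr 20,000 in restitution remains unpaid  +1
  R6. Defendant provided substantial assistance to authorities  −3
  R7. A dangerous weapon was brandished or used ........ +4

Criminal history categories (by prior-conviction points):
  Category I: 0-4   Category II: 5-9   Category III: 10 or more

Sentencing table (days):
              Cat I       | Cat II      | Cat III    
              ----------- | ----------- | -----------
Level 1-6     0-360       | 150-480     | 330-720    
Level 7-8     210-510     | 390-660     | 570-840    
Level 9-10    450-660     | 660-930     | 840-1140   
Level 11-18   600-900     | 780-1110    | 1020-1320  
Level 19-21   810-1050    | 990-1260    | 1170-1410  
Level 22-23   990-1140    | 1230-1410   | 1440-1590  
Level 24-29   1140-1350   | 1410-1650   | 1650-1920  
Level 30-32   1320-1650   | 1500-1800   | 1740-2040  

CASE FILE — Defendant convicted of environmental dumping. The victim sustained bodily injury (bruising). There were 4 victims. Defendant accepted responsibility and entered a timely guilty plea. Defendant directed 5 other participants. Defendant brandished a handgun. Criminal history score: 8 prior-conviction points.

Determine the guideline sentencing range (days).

990-1260 days

Base offense level for environmental dumping: 12.
R1 applies: 12 + 1 = 13.
R2 applies: 13 + 3 = 16.
R3 applies: 16 − 2 = 14.
R4 applies (level before this adjustment is 14 ≥ 12, so +3): 14 + 3 = 17.
R7 applies: 17 + 4 = 21.
Final offense level: 21.
Criminal history: 8 prior points → Category II (5-9).
Level 21 falls in the 19-21 band.
Grid: Level 19-21 × Category II = 990-1260 days.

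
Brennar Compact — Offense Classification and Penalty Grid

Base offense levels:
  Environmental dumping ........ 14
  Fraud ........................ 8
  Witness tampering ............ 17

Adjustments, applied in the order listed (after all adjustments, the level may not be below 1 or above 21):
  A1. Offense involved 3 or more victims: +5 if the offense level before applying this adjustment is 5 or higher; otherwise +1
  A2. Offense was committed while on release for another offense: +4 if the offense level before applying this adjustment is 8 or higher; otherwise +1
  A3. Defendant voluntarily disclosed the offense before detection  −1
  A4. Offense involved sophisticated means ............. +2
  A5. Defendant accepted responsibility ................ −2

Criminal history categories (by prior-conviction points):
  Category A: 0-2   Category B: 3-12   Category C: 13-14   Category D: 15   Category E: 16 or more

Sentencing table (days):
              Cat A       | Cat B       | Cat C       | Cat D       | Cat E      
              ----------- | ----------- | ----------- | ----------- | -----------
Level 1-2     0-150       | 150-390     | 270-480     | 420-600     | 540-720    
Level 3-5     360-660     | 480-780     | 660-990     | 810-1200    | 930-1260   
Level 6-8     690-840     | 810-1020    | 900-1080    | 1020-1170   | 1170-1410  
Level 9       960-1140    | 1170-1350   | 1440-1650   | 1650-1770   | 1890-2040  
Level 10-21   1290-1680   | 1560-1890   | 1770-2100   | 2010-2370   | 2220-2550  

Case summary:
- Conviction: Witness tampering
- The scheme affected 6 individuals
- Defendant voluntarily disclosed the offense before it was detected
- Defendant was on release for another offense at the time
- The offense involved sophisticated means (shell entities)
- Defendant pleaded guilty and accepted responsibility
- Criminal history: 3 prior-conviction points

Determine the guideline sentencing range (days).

1560-1890 days

Base offense level for witness tampering: 17.
A1 applies (level before this adjustment is 17 ≥ 5, so +5): 17 + 5 = 22.
A2 applies (level before this adjustment is 22 ≥ 8, so +4): 22 + 4 = 26.
A3 applies: 26 − 1 = 25.
A4 applies: 25 + 2 = 27.
A5 applies: 27 − 2 = 25.
Level 25 exceeds the maximum of 21; capped at 21.
Final offense level: 21.
Criminal history: 3 prior points → Category B (3-12).
Level 21 falls in the 10-21 band.
Grid: Level 10-21 × Category B = 1560-1890 days.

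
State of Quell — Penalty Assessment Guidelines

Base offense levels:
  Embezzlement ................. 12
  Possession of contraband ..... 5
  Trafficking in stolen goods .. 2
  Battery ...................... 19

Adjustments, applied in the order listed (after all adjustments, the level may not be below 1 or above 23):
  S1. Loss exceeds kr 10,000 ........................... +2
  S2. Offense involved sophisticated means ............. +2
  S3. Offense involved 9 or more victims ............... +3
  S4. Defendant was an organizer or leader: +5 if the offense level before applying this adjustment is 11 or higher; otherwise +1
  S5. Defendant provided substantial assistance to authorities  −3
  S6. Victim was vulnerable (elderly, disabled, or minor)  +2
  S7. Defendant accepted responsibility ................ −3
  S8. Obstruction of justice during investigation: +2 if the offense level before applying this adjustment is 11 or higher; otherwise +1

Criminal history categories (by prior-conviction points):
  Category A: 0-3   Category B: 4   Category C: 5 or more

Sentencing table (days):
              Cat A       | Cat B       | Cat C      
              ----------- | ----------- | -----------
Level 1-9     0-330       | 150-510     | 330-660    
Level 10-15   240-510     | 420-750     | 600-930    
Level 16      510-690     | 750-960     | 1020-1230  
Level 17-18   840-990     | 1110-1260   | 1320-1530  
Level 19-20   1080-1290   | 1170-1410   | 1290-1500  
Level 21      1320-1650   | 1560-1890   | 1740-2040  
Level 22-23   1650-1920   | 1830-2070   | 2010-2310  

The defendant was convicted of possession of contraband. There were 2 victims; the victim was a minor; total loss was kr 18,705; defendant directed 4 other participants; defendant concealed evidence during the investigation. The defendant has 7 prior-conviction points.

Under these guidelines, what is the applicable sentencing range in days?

600-930 days

Base offense level for possession of contraband: 5.
S1 applies: 5 + 2 = 7.
S2 does not apply.
S3 does not apply.
S4 applies (level before this adjustment is 7 < 11, so +1): 7 + 1 = 8.
S5 does not apply.
S6 applies: 8 + 2 = 10.
S7 does not apply.
S8 applies (level before this adjustment is 10 < 11, so +1): 10 + 1 = 11.
Final offense level: 11.
Criminal history: 7 prior points → Category C (5+).
Level 11 falls in the 10-15 band.
Grid: Level 10-15 × Category C = 600-930 days.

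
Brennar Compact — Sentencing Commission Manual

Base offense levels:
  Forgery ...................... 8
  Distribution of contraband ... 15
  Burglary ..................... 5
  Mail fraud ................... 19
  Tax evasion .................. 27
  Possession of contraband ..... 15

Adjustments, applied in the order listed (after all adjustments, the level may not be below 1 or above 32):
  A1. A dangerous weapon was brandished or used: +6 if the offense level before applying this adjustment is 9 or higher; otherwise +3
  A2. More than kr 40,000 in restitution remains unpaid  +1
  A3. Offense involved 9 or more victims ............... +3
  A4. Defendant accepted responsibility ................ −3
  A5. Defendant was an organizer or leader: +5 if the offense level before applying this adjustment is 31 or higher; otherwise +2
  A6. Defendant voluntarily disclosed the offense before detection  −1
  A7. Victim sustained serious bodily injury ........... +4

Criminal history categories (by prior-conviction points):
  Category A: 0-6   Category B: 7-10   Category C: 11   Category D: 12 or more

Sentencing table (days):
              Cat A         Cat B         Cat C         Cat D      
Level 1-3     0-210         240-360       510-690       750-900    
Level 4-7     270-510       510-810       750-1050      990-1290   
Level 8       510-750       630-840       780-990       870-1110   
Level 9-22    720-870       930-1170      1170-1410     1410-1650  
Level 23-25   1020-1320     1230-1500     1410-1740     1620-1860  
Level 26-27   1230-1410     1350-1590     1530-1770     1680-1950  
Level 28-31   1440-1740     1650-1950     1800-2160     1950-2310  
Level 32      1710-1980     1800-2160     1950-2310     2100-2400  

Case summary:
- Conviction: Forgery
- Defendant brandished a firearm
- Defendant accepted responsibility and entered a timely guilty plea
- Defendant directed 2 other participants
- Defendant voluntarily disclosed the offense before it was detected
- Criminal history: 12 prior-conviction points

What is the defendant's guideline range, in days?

Base offense level for forgery: 8.
A1 applies (level before this adjustment is 8 < 9, so +3): 8 + 3 = 11.
A4 applies: 11 − 3 = 8.
A5 applies (level before this adjustment is 8 < 31, so +2): 8 + 2 = 10.
A6 applies: 10 − 1 = 9.
Final offense level: 9.
Criminal history: 12 prior points → Category D (12+).
Level 9 falls in the 9-22 band.
Grid: Level 9-22 × Category D = 1410-1650 days.

1410-1650 days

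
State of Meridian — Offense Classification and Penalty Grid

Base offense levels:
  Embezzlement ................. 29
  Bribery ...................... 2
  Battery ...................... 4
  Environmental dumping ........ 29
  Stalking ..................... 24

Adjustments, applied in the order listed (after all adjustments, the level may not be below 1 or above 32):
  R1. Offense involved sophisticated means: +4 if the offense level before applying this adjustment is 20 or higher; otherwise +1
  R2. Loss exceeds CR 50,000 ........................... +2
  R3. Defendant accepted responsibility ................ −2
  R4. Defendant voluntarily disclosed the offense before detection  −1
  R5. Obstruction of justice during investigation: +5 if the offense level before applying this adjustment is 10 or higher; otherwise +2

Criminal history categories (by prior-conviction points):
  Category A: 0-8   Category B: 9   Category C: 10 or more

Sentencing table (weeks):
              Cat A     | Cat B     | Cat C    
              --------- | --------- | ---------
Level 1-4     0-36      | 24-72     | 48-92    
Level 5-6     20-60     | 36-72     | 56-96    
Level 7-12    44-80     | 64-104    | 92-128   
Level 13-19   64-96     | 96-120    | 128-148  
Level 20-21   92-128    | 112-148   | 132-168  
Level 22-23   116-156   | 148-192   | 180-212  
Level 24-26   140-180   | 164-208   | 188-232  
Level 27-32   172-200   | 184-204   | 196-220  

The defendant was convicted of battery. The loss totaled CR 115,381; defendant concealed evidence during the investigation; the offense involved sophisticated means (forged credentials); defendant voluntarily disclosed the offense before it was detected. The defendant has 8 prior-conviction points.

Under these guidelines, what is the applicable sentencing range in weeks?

Base offense level for battery: 4.
R1 applies (level before this adjustment is 4 < 20, so +1): 4 + 1 = 5.
R2 applies: 5 + 2 = 7.
R3 does not apply.
R4 applies: 7 − 1 = 6.
R5 applies (level before this adjustment is 6 < 10, so +2): 6 + 2 = 8.
Final offense level: 8.
Criminal history: 8 prior points → Category A (0-8).
Level 8 falls in the 7-12 band.
Grid: Level 7-12 × Category A = 44-80 weeks.

44-80 weeks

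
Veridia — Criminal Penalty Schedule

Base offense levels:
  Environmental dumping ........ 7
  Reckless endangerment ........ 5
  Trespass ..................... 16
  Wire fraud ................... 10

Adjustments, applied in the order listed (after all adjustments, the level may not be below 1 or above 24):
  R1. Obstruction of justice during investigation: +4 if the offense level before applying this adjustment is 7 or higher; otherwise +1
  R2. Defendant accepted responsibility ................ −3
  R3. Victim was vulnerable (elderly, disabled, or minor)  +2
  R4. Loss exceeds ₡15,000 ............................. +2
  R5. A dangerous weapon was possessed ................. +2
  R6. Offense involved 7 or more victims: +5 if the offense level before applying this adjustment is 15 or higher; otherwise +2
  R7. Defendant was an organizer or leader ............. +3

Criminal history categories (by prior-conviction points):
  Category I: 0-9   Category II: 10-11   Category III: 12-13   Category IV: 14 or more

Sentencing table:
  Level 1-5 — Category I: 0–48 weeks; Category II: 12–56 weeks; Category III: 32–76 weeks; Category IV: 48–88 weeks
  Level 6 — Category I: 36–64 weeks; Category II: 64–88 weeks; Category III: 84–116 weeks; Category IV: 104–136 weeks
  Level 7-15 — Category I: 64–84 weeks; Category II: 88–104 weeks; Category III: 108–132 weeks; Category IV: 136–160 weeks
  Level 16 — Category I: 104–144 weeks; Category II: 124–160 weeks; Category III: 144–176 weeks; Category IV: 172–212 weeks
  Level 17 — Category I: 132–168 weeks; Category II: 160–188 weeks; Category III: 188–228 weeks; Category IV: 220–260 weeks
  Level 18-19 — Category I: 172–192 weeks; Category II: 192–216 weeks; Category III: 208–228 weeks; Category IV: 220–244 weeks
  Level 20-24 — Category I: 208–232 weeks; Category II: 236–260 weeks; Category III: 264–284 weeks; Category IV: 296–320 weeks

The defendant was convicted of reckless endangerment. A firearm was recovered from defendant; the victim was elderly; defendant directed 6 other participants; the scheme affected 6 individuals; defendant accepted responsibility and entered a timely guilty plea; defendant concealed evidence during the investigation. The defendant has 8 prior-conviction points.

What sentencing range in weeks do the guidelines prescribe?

Base offense level for reckless endangerment: 5.
R1 applies (level before this adjustment is 5 < 7, so +1): 5 + 1 = 6.
R2 applies: 6 − 3 = 3.
R3 applies: 3 + 2 = 5.
R4 does not apply.
R5 applies: 5 + 2 = 7.
R6 does not apply.
R7 applies: 7 + 3 = 10.
Final offense level: 10.
Criminal history: 8 prior points → Category I (0-9).
Level 10 falls in the 7-15 band.
Grid: Level 7-15 × Category I = 64-84 weeks.

64-84 weeks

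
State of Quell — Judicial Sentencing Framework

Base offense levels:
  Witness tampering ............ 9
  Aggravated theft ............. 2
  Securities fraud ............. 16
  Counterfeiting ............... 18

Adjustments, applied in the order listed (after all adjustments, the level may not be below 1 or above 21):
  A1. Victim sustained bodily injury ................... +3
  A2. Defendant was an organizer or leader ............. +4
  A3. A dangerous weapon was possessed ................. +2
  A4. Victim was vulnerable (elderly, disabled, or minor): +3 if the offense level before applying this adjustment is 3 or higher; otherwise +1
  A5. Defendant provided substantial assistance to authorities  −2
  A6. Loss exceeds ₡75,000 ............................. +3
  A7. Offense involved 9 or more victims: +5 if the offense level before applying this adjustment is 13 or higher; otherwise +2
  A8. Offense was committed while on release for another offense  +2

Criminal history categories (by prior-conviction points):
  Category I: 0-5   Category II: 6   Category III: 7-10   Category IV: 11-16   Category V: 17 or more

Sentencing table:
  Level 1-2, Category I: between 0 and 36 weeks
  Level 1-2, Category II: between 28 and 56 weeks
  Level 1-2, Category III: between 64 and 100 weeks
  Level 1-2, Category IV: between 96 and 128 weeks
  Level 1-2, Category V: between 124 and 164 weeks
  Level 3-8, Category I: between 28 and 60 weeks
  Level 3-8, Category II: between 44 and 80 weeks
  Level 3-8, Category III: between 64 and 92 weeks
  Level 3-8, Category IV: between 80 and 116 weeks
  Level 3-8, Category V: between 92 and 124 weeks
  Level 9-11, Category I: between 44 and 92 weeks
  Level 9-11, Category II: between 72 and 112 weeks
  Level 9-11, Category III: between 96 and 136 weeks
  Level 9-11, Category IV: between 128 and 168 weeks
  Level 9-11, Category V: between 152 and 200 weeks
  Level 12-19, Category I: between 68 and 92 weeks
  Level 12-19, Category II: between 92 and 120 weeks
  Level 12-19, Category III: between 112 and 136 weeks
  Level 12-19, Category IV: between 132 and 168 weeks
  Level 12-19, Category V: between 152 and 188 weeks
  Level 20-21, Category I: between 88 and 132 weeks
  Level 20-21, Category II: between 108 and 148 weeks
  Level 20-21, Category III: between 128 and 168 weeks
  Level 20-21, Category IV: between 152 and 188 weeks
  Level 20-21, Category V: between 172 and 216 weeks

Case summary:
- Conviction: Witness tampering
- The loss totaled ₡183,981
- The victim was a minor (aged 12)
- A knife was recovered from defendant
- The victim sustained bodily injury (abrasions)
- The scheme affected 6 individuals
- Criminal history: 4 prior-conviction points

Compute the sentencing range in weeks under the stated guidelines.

Base offense level for witness tampering: 9.
A1 applies: 9 + 3 = 12.
A3 applies: 12 + 2 = 14.
A4 applies (level before this adjustment is 14 ≥ 3, so +3): 14 + 3 = 17.
A5 does not apply.
A6 applies: 17 + 3 = 20.
A7 does not apply.
A8 does not apply.
Final offense level: 20.
Criminal history: 4 prior points → Category I (0-5).
Level 20 falls in the 20-21 band.
Grid: Level 20-21 × Category I = 88-132 weeks.

88-132 weeks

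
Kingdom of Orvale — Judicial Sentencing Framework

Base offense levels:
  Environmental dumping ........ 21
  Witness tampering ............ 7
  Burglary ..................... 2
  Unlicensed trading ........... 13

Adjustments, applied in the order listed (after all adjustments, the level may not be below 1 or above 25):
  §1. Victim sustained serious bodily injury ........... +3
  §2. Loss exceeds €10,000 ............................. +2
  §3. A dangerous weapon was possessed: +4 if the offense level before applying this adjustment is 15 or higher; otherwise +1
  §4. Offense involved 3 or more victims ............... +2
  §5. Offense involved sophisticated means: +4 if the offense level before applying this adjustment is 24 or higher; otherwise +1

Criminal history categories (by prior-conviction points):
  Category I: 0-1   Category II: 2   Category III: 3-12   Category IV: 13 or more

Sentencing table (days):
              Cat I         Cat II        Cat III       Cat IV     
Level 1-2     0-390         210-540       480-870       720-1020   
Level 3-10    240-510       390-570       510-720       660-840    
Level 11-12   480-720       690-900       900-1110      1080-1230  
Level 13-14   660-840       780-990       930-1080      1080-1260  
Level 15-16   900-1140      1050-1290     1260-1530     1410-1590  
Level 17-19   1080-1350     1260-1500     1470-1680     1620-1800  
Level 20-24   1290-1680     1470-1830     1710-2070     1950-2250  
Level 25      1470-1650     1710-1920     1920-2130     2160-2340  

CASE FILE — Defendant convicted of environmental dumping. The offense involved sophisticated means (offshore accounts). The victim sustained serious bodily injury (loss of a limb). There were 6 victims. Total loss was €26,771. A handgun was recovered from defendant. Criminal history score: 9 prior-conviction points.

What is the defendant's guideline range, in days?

Base offense level for environmental dumping: 21.
§1 applies: 21 + 3 = 24.
§2 applies: 24 + 2 = 26.
§3 applies (level before this adjustment is 26 ≥ 15, so +4): 26 + 4 = 30.
§4 applies: 30 + 2 = 32.
§5 applies (level before this adjustment is 32 ≥ 24, so +4): 32 + 4 = 36.
Level 36 exceeds the maximum of 25; capped at 25.
Final offense level: 25.
Criminal history: 9 prior points → Category III (3-12).
Level 25 falls in the 25 band.
Grid: Level 25 × Category III = 1920-2130 days.

1920-2130 days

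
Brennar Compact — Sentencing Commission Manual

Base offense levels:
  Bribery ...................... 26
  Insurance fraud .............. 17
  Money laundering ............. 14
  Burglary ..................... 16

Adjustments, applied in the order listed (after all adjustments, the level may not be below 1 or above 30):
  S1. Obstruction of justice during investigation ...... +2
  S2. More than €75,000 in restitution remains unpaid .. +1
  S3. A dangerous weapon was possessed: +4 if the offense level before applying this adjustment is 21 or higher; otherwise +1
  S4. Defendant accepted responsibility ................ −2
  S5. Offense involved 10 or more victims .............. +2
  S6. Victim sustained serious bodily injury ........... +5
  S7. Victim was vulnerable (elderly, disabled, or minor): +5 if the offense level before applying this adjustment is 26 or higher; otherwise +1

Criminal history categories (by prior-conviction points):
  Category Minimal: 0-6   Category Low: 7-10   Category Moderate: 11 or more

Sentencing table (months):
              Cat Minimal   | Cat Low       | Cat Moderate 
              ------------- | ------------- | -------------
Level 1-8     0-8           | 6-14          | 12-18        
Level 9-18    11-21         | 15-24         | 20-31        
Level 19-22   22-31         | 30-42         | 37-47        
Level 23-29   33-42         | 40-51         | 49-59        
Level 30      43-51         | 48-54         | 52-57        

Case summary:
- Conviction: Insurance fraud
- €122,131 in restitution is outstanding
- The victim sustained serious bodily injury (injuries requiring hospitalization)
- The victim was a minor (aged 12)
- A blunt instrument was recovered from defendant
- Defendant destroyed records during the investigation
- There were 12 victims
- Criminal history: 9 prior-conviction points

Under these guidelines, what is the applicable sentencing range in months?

48-54 months

Base offense level for insurance fraud: 17.
S1 applies: 17 + 2 = 19.
S2 applies: 19 + 1 = 20.
S3 applies (level before this adjustment is 20 < 21, so +1): 20 + 1 = 21.
S5 applies: 21 + 2 = 23.
S6 applies: 23 + 5 = 28.
S7 applies (level before this adjustment is 28 ≥ 26, so +5): 28 + 5 = 33.
Level 33 exceeds the maximum of 30; capped at 30.
Final offense level: 30.
Criminal history: 9 prior points → Category Low (7-10).
Level 30 falls in the 30 band.
Grid: Level 30 × Category Low = 48-54 months.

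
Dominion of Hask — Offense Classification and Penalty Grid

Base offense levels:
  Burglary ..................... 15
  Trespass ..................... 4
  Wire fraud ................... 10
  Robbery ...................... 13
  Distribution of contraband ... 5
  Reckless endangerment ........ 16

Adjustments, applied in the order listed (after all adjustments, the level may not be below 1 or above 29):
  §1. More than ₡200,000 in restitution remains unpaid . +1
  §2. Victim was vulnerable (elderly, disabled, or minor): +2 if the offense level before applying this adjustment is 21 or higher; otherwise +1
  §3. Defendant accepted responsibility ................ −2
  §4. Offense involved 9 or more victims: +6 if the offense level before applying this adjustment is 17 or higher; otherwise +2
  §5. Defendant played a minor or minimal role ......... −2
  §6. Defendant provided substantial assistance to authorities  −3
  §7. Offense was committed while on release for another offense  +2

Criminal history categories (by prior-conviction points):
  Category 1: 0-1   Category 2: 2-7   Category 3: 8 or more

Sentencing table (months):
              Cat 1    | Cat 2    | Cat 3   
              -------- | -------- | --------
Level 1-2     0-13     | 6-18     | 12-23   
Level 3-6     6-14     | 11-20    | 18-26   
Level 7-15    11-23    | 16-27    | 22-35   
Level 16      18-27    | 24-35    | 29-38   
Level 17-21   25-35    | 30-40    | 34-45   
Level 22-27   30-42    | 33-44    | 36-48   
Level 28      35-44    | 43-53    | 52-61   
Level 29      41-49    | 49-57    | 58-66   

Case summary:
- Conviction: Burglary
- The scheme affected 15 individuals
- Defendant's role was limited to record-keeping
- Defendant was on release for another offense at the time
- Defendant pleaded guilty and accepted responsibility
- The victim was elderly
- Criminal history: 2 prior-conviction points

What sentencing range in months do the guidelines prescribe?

24-35 months

Base offense level for burglary: 15.
§2 applies (level before this adjustment is 15 < 21, so +1): 15 + 1 = 16.
§3 applies: 16 − 2 = 14.
§4 applies (level before this adjustment is 14 < 17, so +2): 14 + 2 = 16.
§5 applies: 16 − 2 = 14.
§7 applies: 14 + 2 = 16.
Final offense level: 16.
Criminal history: 2 prior points → Category 2 (2-7).
Level 16 falls in the 16 band.
Grid: Level 16 × Category 2 = 24-35 months.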